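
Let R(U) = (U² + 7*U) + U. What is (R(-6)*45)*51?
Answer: -27540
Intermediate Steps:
R(U) = U² + 8*U
(R(-6)*45)*51 = (-6*(8 - 6)*45)*51 = (-6*2*45)*51 = -12*45*51 = -540*51 = -27540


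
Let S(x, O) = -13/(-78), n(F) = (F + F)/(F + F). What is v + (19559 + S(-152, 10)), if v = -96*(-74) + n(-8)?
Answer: 159985/6 ≈ 26664.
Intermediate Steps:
n(F) = 1 (n(F) = (2*F)/((2*F)) = (2*F)*(1/(2*F)) = 1)
S(x, O) = ⅙ (S(x, O) = -13*(-1/78) = ⅙)
v = 7105 (v = -96*(-74) + 1 = 7104 + 1 = 7105)
v + (19559 + S(-152, 10)) = 7105 + (19559 + ⅙) = 7105 + 117355/6 = 159985/6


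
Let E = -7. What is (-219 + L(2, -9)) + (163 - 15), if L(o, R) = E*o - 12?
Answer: -97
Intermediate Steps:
L(o, R) = -12 - 7*o (L(o, R) = -7*o - 12 = -12 - 7*o)
(-219 + L(2, -9)) + (163 - 15) = (-219 + (-12 - 7*2)) + (163 - 15) = (-219 + (-12 - 14)) + 148 = (-219 - 26) + 148 = -245 + 148 = -97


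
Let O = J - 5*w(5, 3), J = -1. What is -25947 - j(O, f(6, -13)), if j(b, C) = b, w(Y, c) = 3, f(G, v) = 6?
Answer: -25931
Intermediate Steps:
O = -16 (O = -1 - 5*3 = -1 - 15 = -16)
-25947 - j(O, f(6, -13)) = -25947 - 1*(-16) = -25947 + 16 = -25931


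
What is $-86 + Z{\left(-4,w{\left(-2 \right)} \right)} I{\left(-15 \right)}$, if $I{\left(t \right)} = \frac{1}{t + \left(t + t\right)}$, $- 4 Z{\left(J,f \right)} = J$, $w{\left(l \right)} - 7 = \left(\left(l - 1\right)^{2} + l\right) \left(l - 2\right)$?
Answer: $- \frac{3871}{45} \approx -86.022$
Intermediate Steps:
$w{\left(l \right)} = 7 + \left(-2 + l\right) \left(l + \left(-1 + l\right)^{2}\right)$ ($w{\left(l \right)} = 7 + \left(\left(l - 1\right)^{2} + l\right) \left(l - 2\right) = 7 + \left(\left(-1 + l\right)^{2} + l\right) \left(-2 + l\right) = 7 + \left(l + \left(-1 + l\right)^{2}\right) \left(-2 + l\right) = 7 + \left(-2 + l\right) \left(l + \left(-1 + l\right)^{2}\right)$)
$Z{\left(J,f \right)} = - \frac{J}{4}$
$I{\left(t \right)} = \frac{1}{3 t}$ ($I{\left(t \right)} = \frac{1}{t + 2 t} = \frac{1}{3 t}$)
$-86 + Z{\left(-4,w{\left(-2 \right)} \right)} I{\left(-15 \right)} = -86 + \left(- \frac{1}{4}\right) \left(-4\right) \frac{1}{3 \left(-15\right)} = -86 + 1 \cdot \frac{1}{3} \left(- \frac{1}{15}\right) = -86 + 1 \left(- \frac{1}{45}\right) = -86 - \frac{1}{45} = - \frac{3871}{45}$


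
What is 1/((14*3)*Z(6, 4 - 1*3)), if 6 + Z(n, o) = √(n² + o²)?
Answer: ⅐ + √37/42 ≈ 0.28768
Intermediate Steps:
Z(n, o) = -6 + √(n² + o²)
1/((14*3)*Z(6, 4 - 1*3)) = 1/((14*3)*(-6 + √(6² + (4 - 1*3)²))) = 1/(42*(-6 + √(36 + (4 - 3)²))) = 1/(42*(-6 + √(36 + 1²))) = 1/(42*(-6 + √(36 + 1))) = 1/(42*(-6 + √37)) = 1/(-252 + 42*√37)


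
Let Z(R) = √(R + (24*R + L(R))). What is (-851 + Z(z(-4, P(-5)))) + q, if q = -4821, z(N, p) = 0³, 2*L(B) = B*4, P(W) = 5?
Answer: -5672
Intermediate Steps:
L(B) = 2*B (L(B) = (B*4)/2 = (4*B)/2 = 2*B)
z(N, p) = 0
Z(R) = 3*√3*√R (Z(R) = √(R + (24*R + 2*R)) = √(R + 26*R) = √(27*R) = 3*√3*√R)
(-851 + Z(z(-4, P(-5)))) + q = (-851 + 3*√3*√0) - 4821 = (-851 + 3*√3*0) - 4821 = (-851 + 0) - 4821 = -851 - 4821 = -5672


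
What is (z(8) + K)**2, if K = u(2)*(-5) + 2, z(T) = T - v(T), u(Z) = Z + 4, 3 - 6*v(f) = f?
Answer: 13225/36 ≈ 367.36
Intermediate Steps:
v(f) = 1/2 - f/6
u(Z) = 4 + Z
z(T) = -1/2 + 7*T/6 (z(T) = T - (1/2 - T/6) = T + (-1/2 + T/6) = -1/2 + 7*T/6)
K = -28 (K = (4 + 2)*(-5) + 2 = 6*(-5) + 2 = -30 + 2 = -28)
(z(8) + K)**2 = ((-1/2 + (7/6)*8) - 28)**2 = ((-1/2 + 28/3) - 28)**2 = (53/6 - 28)**2 = (-115/6)**2 = 13225/36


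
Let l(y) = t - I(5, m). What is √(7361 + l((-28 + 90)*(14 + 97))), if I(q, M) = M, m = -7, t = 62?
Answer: √7430 ≈ 86.197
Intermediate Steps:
l(y) = 69 (l(y) = 62 - 1*(-7) = 62 + 7 = 69)
√(7361 + l((-28 + 90)*(14 + 97))) = √(7361 + 69) = √7430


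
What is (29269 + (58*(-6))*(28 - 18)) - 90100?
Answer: -64311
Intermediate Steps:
(29269 + (58*(-6))*(28 - 18)) - 90100 = (29269 - 348*10) - 90100 = (29269 - 3480) - 90100 = 25789 - 90100 = -64311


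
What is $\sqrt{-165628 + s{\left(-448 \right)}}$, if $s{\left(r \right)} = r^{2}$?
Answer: $2 \sqrt{8769} \approx 187.29$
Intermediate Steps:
$\sqrt{-165628 + s{\left(-448 \right)}} = \sqrt{-165628 + \left(-448\right)^{2}} = \sqrt{-165628 + 200704} = \sqrt{35076} = 2 \sqrt{8769}$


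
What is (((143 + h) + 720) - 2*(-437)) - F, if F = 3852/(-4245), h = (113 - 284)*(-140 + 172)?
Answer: -5283741/1415 ≈ -3734.1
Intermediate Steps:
h = -5472 (h = -171*32 = -5472)
F = -1284/1415 (F = 3852*(-1/4245) = -1284/1415 ≈ -0.90742)
(((143 + h) + 720) - 2*(-437)) - F = (((143 - 5472) + 720) - 2*(-437)) - 1*(-1284/1415) = ((-5329 + 720) - 1*(-874)) + 1284/1415 = (-4609 + 874) + 1284/1415 = -3735 + 1284/1415 = -5283741/1415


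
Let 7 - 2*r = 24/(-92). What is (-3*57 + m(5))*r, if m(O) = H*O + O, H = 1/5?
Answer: -27555/46 ≈ -599.02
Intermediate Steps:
H = 1/5 ≈ 0.20000
r = 167/46 (r = 7/2 - 12/(-92) = 7/2 - 12*(-1)/92 = 7/2 - 1/2*(-6/23) = 7/2 + 3/23 = 167/46 ≈ 3.6304)
m(O) = 6*O/5 (m(O) = O/5 + O = 6*O/5)
(-3*57 + m(5))*r = (-3*57 + (6/5)*5)*(167/46) = (-171 + 6)*(167/46) = -165*167/46 = -27555/46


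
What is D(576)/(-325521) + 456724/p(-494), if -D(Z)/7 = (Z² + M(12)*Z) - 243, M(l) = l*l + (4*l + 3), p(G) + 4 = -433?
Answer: -2338341379/2257979 ≈ -1035.6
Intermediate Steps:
p(G) = -437 (p(G) = -4 - 433 = -437)
M(l) = 3 + l² + 4*l (M(l) = l² + (3 + 4*l) = 3 + l² + 4*l)
D(Z) = 1701 - 1365*Z - 7*Z² (D(Z) = -7*((Z² + (3 + 12² + 4*12)*Z) - 243) = -7*((Z² + (3 + 144 + 48)*Z) - 243) = -7*((Z² + 195*Z) - 243) = -7*(-243 + Z² + 195*Z) = 1701 - 1365*Z - 7*Z²)
D(576)/(-325521) + 456724/p(-494) = (1701 - 1365*576 - 7*576²)/(-325521) + 456724/(-437) = (1701 - 786240 - 7*331776)*(-1/325521) + 456724*(-1/437) = (1701 - 786240 - 2322432)*(-1/325521) - 456724/437 = -3106971*(-1/325521) - 456724/437 = 49317/5167 - 456724/437 = -2338341379/2257979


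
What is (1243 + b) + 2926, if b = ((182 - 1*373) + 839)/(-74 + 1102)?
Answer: 1071595/257 ≈ 4169.6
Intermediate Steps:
b = 162/257 (b = ((182 - 373) + 839)/1028 = (-191 + 839)*(1/1028) = 648*(1/1028) = 162/257 ≈ 0.63035)
(1243 + b) + 2926 = (1243 + 162/257) + 2926 = 319613/257 + 2926 = 1071595/257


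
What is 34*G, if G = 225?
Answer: 7650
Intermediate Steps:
34*G = 34*225 = 7650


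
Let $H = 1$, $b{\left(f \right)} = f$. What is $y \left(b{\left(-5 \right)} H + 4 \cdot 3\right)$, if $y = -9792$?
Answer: $-68544$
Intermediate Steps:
$y \left(b{\left(-5 \right)} H + 4 \cdot 3\right) = - 9792 \left(\left(-5\right) 1 + 4 \cdot 3\right) = - 9792 \left(-5 + 12\right) = \left(-9792\right) 7 = -68544$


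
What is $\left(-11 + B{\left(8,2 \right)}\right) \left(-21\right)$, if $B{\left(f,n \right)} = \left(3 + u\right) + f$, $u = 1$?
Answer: $-21$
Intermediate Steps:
$B{\left(f,n \right)} = 4 + f$ ($B{\left(f,n \right)} = \left(3 + 1\right) + f = 4 + f$)
$\left(-11 + B{\left(8,2 \right)}\right) \left(-21\right) = \left(-11 + \left(4 + 8\right)\right) \left(-21\right) = \left(-11 + 12\right) \left(-21\right) = 1 \left(-21\right) = -21$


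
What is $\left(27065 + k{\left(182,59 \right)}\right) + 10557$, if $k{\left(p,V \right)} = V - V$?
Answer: $37622$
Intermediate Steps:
$k{\left(p,V \right)} = 0$
$\left(27065 + k{\left(182,59 \right)}\right) + 10557 = \left(27065 + 0\right) + 10557 = 27065 + 10557 = 37622$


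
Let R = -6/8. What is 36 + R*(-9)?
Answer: 171/4 ≈ 42.750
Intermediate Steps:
R = -3/4 (R = -6*1/8 = -3/4 ≈ -0.75000)
36 + R*(-9) = 36 - 3/4*(-9) = 36 + 27/4 = 171/4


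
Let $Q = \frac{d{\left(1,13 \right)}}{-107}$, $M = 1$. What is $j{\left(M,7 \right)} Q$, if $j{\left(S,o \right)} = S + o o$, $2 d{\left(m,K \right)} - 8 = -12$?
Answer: $\frac{100}{107} \approx 0.93458$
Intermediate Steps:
$d{\left(m,K \right)} = -2$ ($d{\left(m,K \right)} = 4 + \frac{1}{2} \left(-12\right) = 4 - 6 = -2$)
$j{\left(S,o \right)} = S + o^{2}$
$Q = \frac{2}{107}$ ($Q = - \frac{2}{-107} = \left(-2\right) \left(- \frac{1}{107}\right) = \frac{2}{107} \approx 0.018692$)
$j{\left(M,7 \right)} Q = \left(1 + 7^{2}\right) \frac{2}{107} = \left(1 + 49\right) \frac{2}{107} = 50 \cdot \frac{2}{107} = \frac{100}{107}$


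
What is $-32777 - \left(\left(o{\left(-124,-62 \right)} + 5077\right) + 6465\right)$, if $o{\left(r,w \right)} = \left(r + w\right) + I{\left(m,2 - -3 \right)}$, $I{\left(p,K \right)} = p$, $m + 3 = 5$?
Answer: $-44135$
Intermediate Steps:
$m = 2$ ($m = -3 + 5 = 2$)
$o{\left(r,w \right)} = 2 + r + w$ ($o{\left(r,w \right)} = \left(r + w\right) + 2 = 2 + r + w$)
$-32777 - \left(\left(o{\left(-124,-62 \right)} + 5077\right) + 6465\right) = -32777 - \left(\left(\left(2 - 124 - 62\right) + 5077\right) + 6465\right) = -32777 - \left(\left(-184 + 5077\right) + 6465\right) = -32777 - \left(4893 + 6465\right) = -32777 - 11358 = -44135$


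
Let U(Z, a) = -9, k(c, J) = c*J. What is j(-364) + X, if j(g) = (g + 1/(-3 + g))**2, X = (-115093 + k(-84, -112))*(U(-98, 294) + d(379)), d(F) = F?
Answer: -5248958556129/134689 ≈ -3.8971e+7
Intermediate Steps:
k(c, J) = J*c
X = -39103450 (X = (-115093 - 112*(-84))*(-9 + 379) = (-115093 + 9408)*370 = -105685*370 = -39103450)
j(-364) + X = (1 + (-364)**2 - 3*(-364))**2/(-3 - 364)**2 - 39103450 = (1 + 132496 + 1092)**2/(-367)**2 - 39103450 = (1/134689)*133589**2 - 39103450 = (1/134689)*17846020921 - 39103450 = 17846020921/134689 - 39103450 = -5248958556129/134689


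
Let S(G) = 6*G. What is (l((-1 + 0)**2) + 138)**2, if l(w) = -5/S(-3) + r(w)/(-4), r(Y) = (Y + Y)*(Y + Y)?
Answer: 6105841/324 ≈ 18845.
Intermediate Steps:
r(Y) = 4*Y**2 (r(Y) = (2*Y)*(2*Y) = 4*Y**2)
l(w) = 5/18 - w**2 (l(w) = -5/(6*(-3)) + (4*w**2)/(-4) = -5/(-18) + (4*w**2)*(-1/4) = -5*(-1/18) - w**2 = 5/18 - w**2)
(l((-1 + 0)**2) + 138)**2 = ((5/18 - ((-1 + 0)**2)**2) + 138)**2 = ((5/18 - ((-1)**2)**2) + 138)**2 = ((5/18 - 1*1**2) + 138)**2 = ((5/18 - 1*1) + 138)**2 = ((5/18 - 1) + 138)**2 = (-13/18 + 138)**2 = (2471/18)**2 = 6105841/324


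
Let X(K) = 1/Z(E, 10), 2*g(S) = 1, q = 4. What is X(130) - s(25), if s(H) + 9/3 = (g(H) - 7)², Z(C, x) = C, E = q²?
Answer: -627/16 ≈ -39.188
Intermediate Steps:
E = 16 (E = 4² = 16)
g(S) = ½ (g(S) = (½)*1 = ½)
s(H) = 157/4 (s(H) = -3 + (½ - 7)² = -3 + (-13/2)² = -3 + 169/4 = 157/4)
X(K) = 1/16
X(130) - s(25) = 1/16 - 1*157/4 = 1/16 - 157/4 = -627/16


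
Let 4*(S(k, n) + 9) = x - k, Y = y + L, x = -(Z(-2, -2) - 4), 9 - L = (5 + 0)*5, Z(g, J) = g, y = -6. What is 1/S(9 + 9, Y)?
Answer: -1/12 ≈ -0.083333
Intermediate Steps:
L = -16 (L = 9 - (5 + 0)*5 = 9 - 5*5 = 9 - 1*25 = 9 - 25 = -16)
x = 6 (x = -(-2 - 4) = -1*(-6) = 6)
Y = -22 (Y = -6 - 16 = -22)
S(k, n) = -15/2 - k/4 (S(k, n) = -9 + (6 - k)/4 = -9 + (3/2 - k/4) = -15/2 - k/4)
1/S(9 + 9, Y) = 1/(-15/2 - (9 + 9)/4) = 1/(-15/2 - ¼*18) = 1/(-15/2 - 9/2) = 1/(-12) = -1/12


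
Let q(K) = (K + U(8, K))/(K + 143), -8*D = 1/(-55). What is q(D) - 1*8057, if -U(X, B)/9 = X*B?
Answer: -506954568/62921 ≈ -8057.0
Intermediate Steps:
D = 1/440 (D = -⅛/(-55) = -⅛*(-1/55) = 1/440 ≈ 0.0022727)
U(X, B) = -9*B*X (U(X, B) = -9*X*B = -9*B*X)
q(K) = -71*K/(143 + K) (q(K) = (K - 9*K*8)/(K + 143) = (K - 72*K)/(143 + K) = (-71*K)/(143 + K) = -71*K/(143 + K))
q(D) - 1*8057 = -71*1/440/(143 + 1/440) - 1*8057 = -71*1/440/62921/440 - 8057 = -71*1/440*440/62921 - 8057 = -71/62921 - 8057 = -506954568/62921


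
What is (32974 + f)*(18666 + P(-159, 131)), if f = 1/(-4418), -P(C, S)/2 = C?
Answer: 1382786311452/2209 ≈ 6.2598e+8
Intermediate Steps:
P(C, S) = -2*C
f = -1/4418 ≈ -0.00022635
(32974 + f)*(18666 + P(-159, 131)) = (32974 - 1/4418)*(18666 - 2*(-159)) = 145679131*(18666 + 318)/4418 = (145679131/4418)*18984 = 1382786311452/2209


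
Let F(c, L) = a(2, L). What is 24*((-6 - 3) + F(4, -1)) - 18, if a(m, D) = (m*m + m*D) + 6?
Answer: -42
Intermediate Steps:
a(m, D) = 6 + m² + D*m (a(m, D) = (m² + D*m) + 6 = 6 + m² + D*m)
F(c, L) = 10 + 2*L (F(c, L) = 6 + 2² + L*2 = 6 + 4 + 2*L = 10 + 2*L)
24*((-6 - 3) + F(4, -1)) - 18 = 24*((-6 - 3) + (10 + 2*(-1))) - 18 = 24*(-9 + (10 - 2)) - 18 = 24*(-9 + 8) - 18 = 24*(-1) - 18 = -24 - 18 = -42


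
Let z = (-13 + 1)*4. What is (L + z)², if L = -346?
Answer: 155236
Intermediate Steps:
z = -48 (z = -12*4 = -48)
(L + z)² = (-346 - 48)² = (-394)² = 155236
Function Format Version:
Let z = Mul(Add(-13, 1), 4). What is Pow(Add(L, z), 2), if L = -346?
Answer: 155236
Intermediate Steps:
z = -48 (z = Mul(-12, 4) = -48)
Pow(Add(L, z), 2) = Pow(Add(-346, -48), 2) = Pow(-394, 2) = 155236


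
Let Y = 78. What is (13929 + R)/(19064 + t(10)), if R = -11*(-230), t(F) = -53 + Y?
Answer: 16459/19089 ≈ 0.86222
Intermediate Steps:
t(F) = 25 (t(F) = -53 + 78 = 25)
R = 2530
(13929 + R)/(19064 + t(10)) = (13929 + 2530)/(19064 + 25) = 16459/19089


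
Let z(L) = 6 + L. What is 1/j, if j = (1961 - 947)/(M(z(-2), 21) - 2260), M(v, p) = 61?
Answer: -733/338 ≈ -2.1686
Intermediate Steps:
j = -338/733 (j = (1961 - 947)/(61 - 2260) = 1014/(-2199) = 1014*(-1/2199) = -338/733 ≈ -0.46112)
1/j = 1/(-338/733) = -733/338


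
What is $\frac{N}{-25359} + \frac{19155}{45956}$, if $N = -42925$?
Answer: $\frac{2458412945}{1165398204} \approx 2.1095$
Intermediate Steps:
$\frac{N}{-25359} + \frac{19155}{45956} = - \frac{42925}{-25359} + \frac{19155}{45956} = \left(-42925\right) \left(- \frac{1}{25359}\right) + 19155 \cdot \frac{1}{45956} = \frac{42925}{25359} + \frac{19155}{45956} = \frac{2458412945}{1165398204}$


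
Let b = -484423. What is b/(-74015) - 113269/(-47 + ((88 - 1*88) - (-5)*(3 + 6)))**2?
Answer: -8381667343/296060 ≈ -28311.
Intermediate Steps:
b/(-74015) - 113269/(-47 + ((88 - 1*88) - (-5)*(3 + 6)))**2 = -484423/(-74015) - 113269/(-47 + ((88 - 1*88) - (-5)*(3 + 6)))**2 = -484423*(-1/74015) - 113269/(-47 + ((88 - 88) - (-5)*9))**2 = 484423/74015 - 113269/(-47 + (0 - 1*(-45)))**2 = 484423/74015 - 113269/(-47 + (0 + 45))**2 = 484423/74015 - 113269/(-47 + 45)**2 = 484423/74015 - 113269/((-2)**2) = 484423/74015 - 113269/4 = -8381667343/296060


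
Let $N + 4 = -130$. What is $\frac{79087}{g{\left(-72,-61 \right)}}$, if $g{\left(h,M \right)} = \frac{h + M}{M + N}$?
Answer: $\frac{15421965}{133} \approx 1.1595 \cdot 10^{5}$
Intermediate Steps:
$N = -134$ ($N = -4 - 130 = -134$)
$g{\left(h,M \right)} = \frac{M + h}{-134 + M}$ ($g{\left(h,M \right)} = \frac{h + M}{M - 134} = \frac{M + h}{-134 + M}$)
$\frac{79087}{g{\left(-72,-61 \right)}} = \frac{79087}{\frac{1}{-134 - 61} \left(-61 - 72\right)} = \frac{79087}{\frac{1}{-195} \left(-133\right)} = \frac{79087}{\left(- \frac{1}{195}\right) \left(-133\right)} = \frac{79087}{\frac{133}{195}} = 79087 \cdot \frac{195}{133} = \frac{15421965}{133}$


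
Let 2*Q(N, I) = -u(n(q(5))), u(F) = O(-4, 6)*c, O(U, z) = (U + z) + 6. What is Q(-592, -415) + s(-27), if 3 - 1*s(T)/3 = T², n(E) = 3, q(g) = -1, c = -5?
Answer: -2158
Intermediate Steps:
O(U, z) = 6 + U + z
s(T) = 9 - 3*T²
u(F) = -40 (u(F) = (6 - 4 + 6)*(-5) = 8*(-5) = -40)
Q(N, I) = 20 (Q(N, I) = (-1*(-40))/2 = (½)*40 = 20)
Q(-592, -415) + s(-27) = 20 + (9 - 3*(-27)²) = 20 + (9 - 3*729) = 20 + (9 - 2187) = 20 - 2178 = -2158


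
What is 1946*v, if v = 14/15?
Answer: 27244/15 ≈ 1816.3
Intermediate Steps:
v = 14/15 (v = 14*(1/15) = 14/15 ≈ 0.93333)
1946*v = 1946*(14/15) = 27244/15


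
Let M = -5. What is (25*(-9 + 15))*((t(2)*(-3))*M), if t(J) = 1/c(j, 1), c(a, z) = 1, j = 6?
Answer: 2250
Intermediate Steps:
t(J) = 1 (t(J) = 1/1 = 1)
(25*(-9 + 15))*((t(2)*(-3))*M) = (25*(-9 + 15))*((1*(-3))*(-5)) = (25*6)*(-3*(-5)) = 150*15 = 2250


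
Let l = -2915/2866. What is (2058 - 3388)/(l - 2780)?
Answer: 762356/1594079 ≈ 0.47824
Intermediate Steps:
l = -2915/2866 (l = -2915*1/2866 = -2915/2866 ≈ -1.0171)
(2058 - 3388)/(l - 2780) = (2058 - 3388)/(-2915/2866 - 2780) = -1330/(-7970395/2866) = -1330*(-2866/7970395) = 762356/1594079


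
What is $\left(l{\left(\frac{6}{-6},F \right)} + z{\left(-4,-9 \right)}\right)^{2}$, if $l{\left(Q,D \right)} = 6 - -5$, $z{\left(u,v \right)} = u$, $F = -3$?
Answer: $49$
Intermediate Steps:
$l{\left(Q,D \right)} = 11$ ($l{\left(Q,D \right)} = 6 + 5 = 11$)
$\left(l{\left(\frac{6}{-6},F \right)} + z{\left(-4,-9 \right)}\right)^{2} = \left(11 - 4\right)^{2} = 7^{2} = 49$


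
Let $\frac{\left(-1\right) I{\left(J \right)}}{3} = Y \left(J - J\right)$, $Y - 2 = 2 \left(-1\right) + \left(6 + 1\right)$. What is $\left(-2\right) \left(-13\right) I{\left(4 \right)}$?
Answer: $0$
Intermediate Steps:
$Y = 7$ ($Y = 2 + \left(2 \left(-1\right) + \left(6 + 1\right)\right) = 2 + \left(-2 + 7\right) = 2 + 5 = 7$)
$I{\left(J \right)} = 0$ ($I{\left(J \right)} = - 3 \cdot 7 \left(J - J\right) = - 3 \cdot 7 \cdot 0 = \left(-3\right) 0 = 0$)
$\left(-2\right) \left(-13\right) I{\left(4 \right)} = \left(-2\right) \left(-13\right) 0 = 26 \cdot 0 = 0$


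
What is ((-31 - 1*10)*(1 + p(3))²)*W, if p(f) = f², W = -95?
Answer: 389500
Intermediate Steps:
((-31 - 1*10)*(1 + p(3))²)*W = ((-31 - 1*10)*(1 + 3²)²)*(-95) = ((-31 - 10)*(1 + 9)²)*(-95) = -41*10²*(-95) = -41*100*(-95) = -4100*(-95) = 389500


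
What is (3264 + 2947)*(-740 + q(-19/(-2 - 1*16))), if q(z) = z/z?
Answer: -4589929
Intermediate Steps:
q(z) = 1
(3264 + 2947)*(-740 + q(-19/(-2 - 1*16))) = (3264 + 2947)*(-740 + 1) = 6211*(-739) = -4589929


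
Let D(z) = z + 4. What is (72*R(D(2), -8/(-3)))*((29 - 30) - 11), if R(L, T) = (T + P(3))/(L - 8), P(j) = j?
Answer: 2448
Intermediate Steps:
D(z) = 4 + z
R(L, T) = (3 + T)/(-8 + L) (R(L, T) = (T + 3)/(L - 8) = (3 + T)/(-8 + L))
(72*R(D(2), -8/(-3)))*((29 - 30) - 11) = (72*((3 - 8/(-3))/(-8 + (4 + 2))))*((29 - 30) - 11) = (72*((3 - 8*(-1/3))/(-8 + 6)))*(-1 - 11) = (72*((3 + 8/3)/(-2)))*(-12) = (72*(-1/2*17/3))*(-12) = (72*(-17/6))*(-12) = -204*(-12) = 2448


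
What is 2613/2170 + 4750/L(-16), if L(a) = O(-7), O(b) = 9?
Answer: 10331017/19530 ≈ 528.98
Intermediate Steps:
L(a) = 9
2613/2170 + 4750/L(-16) = 2613/2170 + 4750/9 = 10331017/19530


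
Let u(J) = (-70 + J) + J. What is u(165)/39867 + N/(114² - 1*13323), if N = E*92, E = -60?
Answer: 73383620/4345503 ≈ 16.887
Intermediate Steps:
N = -5520 (N = -60*92 = -5520)
u(J) = -70 + 2*J
u(165)/39867 + N/(114² - 1*13323) = (-70 + 2*165)/39867 - 5520/(114² - 1*13323) = (-70 + 330)*(1/39867) - 5520/(12996 - 13323) = 260*(1/39867) - 5520/(-327) = 260/39867 - 5520*(-1/327) = 260/39867 + 1840/109 = 73383620/4345503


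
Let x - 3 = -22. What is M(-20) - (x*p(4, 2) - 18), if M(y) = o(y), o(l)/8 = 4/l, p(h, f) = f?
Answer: 272/5 ≈ 54.400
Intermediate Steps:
x = -19 (x = 3 - 22 = -19)
o(l) = 32/l (o(l) = 8*(4/l) = 32/l)
M(y) = 32/y
M(-20) - (x*p(4, 2) - 18) = 32/(-20) - (-19*2 - 18) = 32*(-1/20) - (-38 - 18) = -8/5 - 1*(-56) = -8/5 + 56 = 272/5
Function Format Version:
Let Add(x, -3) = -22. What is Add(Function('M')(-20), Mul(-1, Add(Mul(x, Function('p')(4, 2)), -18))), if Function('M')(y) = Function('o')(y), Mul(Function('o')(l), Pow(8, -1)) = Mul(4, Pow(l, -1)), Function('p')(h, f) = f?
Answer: Rational(272, 5) ≈ 54.400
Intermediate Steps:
x = -19 (x = Add(3, -22) = -19)
Function('o')(l) = Mul(32, Pow(l, -1)) (Function('o')(l) = Mul(8, Mul(4, Pow(l, -1))) = Mul(32, Pow(l, -1)))
Function('M')(y) = Mul(32, Pow(y, -1))
Add(Function('M')(-20), Mul(-1, Add(Mul(x, Function('p')(4, 2)), -18))) = Add(Mul(32, Pow(-20, -1)), Mul(-1, Add(Mul(-19, 2), -18))) = Add(Mul(32, Rational(-1, 20)), Mul(-1, Add(-38, -18))) = Add(Rational(-8, 5), Mul(-1, -56)) = Add(Rational(-8, 5), 56) = Rational(272, 5)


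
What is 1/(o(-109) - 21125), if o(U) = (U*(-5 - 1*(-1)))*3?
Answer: -1/19817 ≈ -5.0462e-5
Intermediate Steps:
o(U) = -12*U (o(U) = (U*(-5 + 1))*3 = (U*(-4))*3 = -4*U*3 = -12*U)
1/(o(-109) - 21125) = 1/(-12*(-109) - 21125) = 1/(1308 - 21125) = 1/(-19817) = -1/19817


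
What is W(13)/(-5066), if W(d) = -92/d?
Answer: 46/32929 ≈ 0.0013969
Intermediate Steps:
W(13)/(-5066) = -92/13/(-5066) = -92*1/13*(-1/5066) = -92/13*(-1/5066) = 46/32929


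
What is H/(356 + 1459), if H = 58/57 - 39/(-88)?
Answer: 7327/9104040 ≈ 0.00080481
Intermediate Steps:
H = 7327/5016 (H = 58*(1/57) - 39*(-1/88) = 58/57 + 39/88 = 7327/5016 ≈ 1.4607)
H/(356 + 1459) = 7327/(5016*(356 + 1459)) = (7327/5016)/1815 = (7327/5016)*(1/1815) = 7327/9104040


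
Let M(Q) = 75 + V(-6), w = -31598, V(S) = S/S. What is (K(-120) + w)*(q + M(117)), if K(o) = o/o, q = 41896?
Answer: -1326189284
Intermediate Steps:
V(S) = 1
K(o) = 1
M(Q) = 76 (M(Q) = 75 + 1 = 76)
(K(-120) + w)*(q + M(117)) = (1 - 31598)*(41896 + 76) = -31597*41972 = -1326189284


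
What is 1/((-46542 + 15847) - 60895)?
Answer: -1/91590 ≈ -1.0918e-5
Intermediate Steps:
1/((-46542 + 15847) - 60895) = 1/(-30695 - 60895) = 1/(-91590) = -1/91590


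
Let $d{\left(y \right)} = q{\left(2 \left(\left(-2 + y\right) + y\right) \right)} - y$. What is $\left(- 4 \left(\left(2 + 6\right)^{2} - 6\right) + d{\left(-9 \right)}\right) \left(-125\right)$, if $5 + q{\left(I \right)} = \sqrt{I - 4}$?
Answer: $28500 - 250 i \sqrt{11} \approx 28500.0 - 829.16 i$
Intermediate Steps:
$q{\left(I \right)} = -5 + \sqrt{-4 + I}$ ($q{\left(I \right)} = -5 + \sqrt{I - 4} = -5 + \sqrt{-4 + I}$)
$d{\left(y \right)} = -5 + \sqrt{-8 + 4 y} - y$ ($d{\left(y \right)} = \left(-5 + \sqrt{-4 + 2 \left(\left(-2 + y\right) + y\right)}\right) - y = \left(-5 + \sqrt{-4 + 2 \left(-2 + 2 y\right)}\right) - y = \left(-5 + \sqrt{-4 + \left(-4 + 4 y\right)}\right) - y = \left(-5 + \sqrt{-8 + 4 y}\right) - y = -5 + \sqrt{-8 + 4 y} - y$)
$\left(- 4 \left(\left(2 + 6\right)^{2} - 6\right) + d{\left(-9 \right)}\right) \left(-125\right) = \left(- 4 \left(\left(2 + 6\right)^{2} - 6\right) - \left(-4 - 2 \sqrt{-2 - 9}\right)\right) \left(-125\right) = \left(- 4 \left(8^{2} - 6\right) + \left(-5 + 9 + 2 \sqrt{-11}\right)\right) \left(-125\right) = \left(- 4 \left(64 - 6\right) + \left(-5 + 9 + 2 i \sqrt{11}\right)\right) \left(-125\right) = \left(\left(-4\right) 58 + \left(-5 + 9 + 2 i \sqrt{11}\right)\right) \left(-125\right) = \left(-232 + \left(4 + 2 i \sqrt{11}\right)\right) \left(-125\right) = \left(-228 + 2 i \sqrt{11}\right) \left(-125\right) = 28500 - 250 i \sqrt{11}$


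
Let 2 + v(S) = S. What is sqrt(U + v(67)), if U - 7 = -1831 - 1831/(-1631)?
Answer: I*sqrt(4676236838)/1631 ≈ 41.927*I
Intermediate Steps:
v(S) = -2 + S
U = -2973113/1631 (U = 7 + (-1831 - 1831/(-1631)) = 7 + (-1831 - 1831*(-1)/1631) = 7 + (-1831 - 1*(-1831/1631)) = 7 + (-1831 + 1831/1631) = 7 - 2984530/1631 = -2973113/1631 ≈ -1822.9)
sqrt(U + v(67)) = sqrt(-2973113/1631 + (-2 + 67)) = sqrt(-2973113/1631 + 65) = sqrt(-2867098/1631) = I*sqrt(4676236838)/1631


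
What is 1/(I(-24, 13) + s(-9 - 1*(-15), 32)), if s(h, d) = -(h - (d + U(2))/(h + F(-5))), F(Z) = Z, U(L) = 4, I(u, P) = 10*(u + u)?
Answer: -1/450 ≈ -0.0022222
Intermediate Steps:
I(u, P) = 20*u (I(u, P) = 10*(2*u) = 20*u)
s(h, d) = -h + (4 + d)/(-5 + h) (s(h, d) = -(h - (d + 4)/(h - 5)) = -(h - (4 + d)/(-5 + h)) = -h + (4 + d)/(-5 + h))
1/(I(-24, 13) + s(-9 - 1*(-15), 32)) = 1/(20*(-24) + (4 + 32 - (-9 - 1*(-15))² + 5*(-9 - 1*(-15)))/(-5 + (-9 - 1*(-15)))) = 1/(-480 + (4 + 32 - (-9 + 15)² + 5*(-9 + 15))/(-5 + (-9 + 15))) = 1/(-480 + (4 + 32 - 1*6² + 5*6)/(-5 + 6)) = 1/(-480 + (4 + 32 - 1*36 + 30)/1) = 1/(-480 + 1*(4 + 32 - 36 + 30)) = 1/(-480 + 1*30) = 1/(-480 + 30) = 1/(-450) = -1/450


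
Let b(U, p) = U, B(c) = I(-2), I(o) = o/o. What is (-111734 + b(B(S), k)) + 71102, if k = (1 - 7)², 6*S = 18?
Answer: -40631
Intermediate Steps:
S = 3 (S = (⅙)*18 = 3)
I(o) = 1
B(c) = 1
k = 36 (k = (-6)² = 36)
(-111734 + b(B(S), k)) + 71102 = (-111734 + 1) + 71102 = -111733 + 71102 = -40631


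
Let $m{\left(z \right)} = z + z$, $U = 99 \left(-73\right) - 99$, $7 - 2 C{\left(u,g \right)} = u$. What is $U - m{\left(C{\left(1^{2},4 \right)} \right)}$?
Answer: $-7332$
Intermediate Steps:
$C{\left(u,g \right)} = \frac{7}{2} - \frac{u}{2}$
$U = -7326$ ($U = -7227 - 99 = -7326$)
$m{\left(z \right)} = 2 z$
$U - m{\left(C{\left(1^{2},4 \right)} \right)} = -7326 - 2 \left(\frac{7}{2} - \frac{1^{2}}{2}\right) = -7326 - 2 \left(\frac{7}{2} - \frac{1}{2}\right) = -7326 - 2 \cdot 3 = -7326 - 6 = -7332$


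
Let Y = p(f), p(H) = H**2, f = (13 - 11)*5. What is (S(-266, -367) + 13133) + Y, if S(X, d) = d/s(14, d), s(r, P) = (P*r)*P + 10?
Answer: 24952885481/1885656 ≈ 13233.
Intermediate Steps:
s(r, P) = 10 + r*P**2 (s(r, P) = r*P**2 + 10 = 10 + r*P**2)
S(X, d) = d/(10 + 14*d**2)
f = 10 (f = 2*5 = 10)
Y = 100 (Y = 10**2 = 100)
(S(-266, -367) + 13133) + Y = ((1/2)*(-367)/(5 + 7*(-367)**2) + 13133) + 100 = ((1/2)*(-367)/(5 + 7*134689) + 13133) + 100 = ((1/2)*(-367)/(5 + 942823) + 13133) + 100 = ((1/2)*(-367)/942828 + 13133) + 100 = ((1/2)*(-367)*(1/942828) + 13133) + 100 = (-367/1885656 + 13133) + 100 = 24764319881/1885656 + 100 = 24952885481/1885656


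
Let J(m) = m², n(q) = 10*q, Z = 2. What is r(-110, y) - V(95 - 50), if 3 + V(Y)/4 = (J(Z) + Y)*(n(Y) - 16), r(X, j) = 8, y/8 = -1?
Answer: -85044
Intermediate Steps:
y = -8 (y = 8*(-1) = -8)
V(Y) = -12 + 4*(-16 + 10*Y)*(4 + Y) (V(Y) = -12 + 4*((2² + Y)*(10*Y - 16)) = -12 + 4*((4 + Y)*(-16 + 10*Y)) = -12 + 4*((-16 + 10*Y)*(4 + Y)) = -12 + 4*(-16 + 10*Y)*(4 + Y))
r(-110, y) - V(95 - 50) = 8 - (-268 + 40*(95 - 50)² + 96*(95 - 50)) = 8 - (-268 + 40*45² + 96*45) = 8 - (-268 + 40*2025 + 4320) = 8 - (-268 + 81000 + 4320) = 8 - 1*85052 = 8 - 85052 = -85044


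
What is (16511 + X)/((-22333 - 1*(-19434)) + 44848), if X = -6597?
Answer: 9914/41949 ≈ 0.23633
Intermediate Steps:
(16511 + X)/((-22333 - 1*(-19434)) + 44848) = (16511 - 6597)/((-22333 - 1*(-19434)) + 44848) = 9914/((-22333 + 19434) + 44848) = 9914/(-2899 + 44848) = 9914/41949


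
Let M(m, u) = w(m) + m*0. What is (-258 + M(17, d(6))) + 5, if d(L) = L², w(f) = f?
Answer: -236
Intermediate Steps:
M(m, u) = m (M(m, u) = m + m*0 = m + 0 = m)
(-258 + M(17, d(6))) + 5 = (-258 + 17) + 5 = -241 + 5 = -236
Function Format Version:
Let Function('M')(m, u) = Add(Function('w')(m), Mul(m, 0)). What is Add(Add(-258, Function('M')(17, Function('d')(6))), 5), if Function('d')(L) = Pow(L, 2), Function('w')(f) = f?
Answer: -236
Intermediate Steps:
Function('M')(m, u) = m (Function('M')(m, u) = Add(m, Mul(m, 0)) = Add(m, 0) = m)
Add(Add(-258, Function('M')(17, Function('d')(6))), 5) = Add(Add(-258, 17), 5) = Add(-241, 5) = -236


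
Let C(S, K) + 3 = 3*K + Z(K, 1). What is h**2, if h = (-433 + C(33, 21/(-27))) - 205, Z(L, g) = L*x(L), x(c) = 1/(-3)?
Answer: 301473769/729 ≈ 4.1354e+5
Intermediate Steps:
x(c) = -1/3
Z(L, g) = -L/3 (Z(L, g) = L*(-1/3) = -L/3)
C(S, K) = -3 + 8*K/3 (C(S, K) = -3 + (3*K - K/3) = -3 + 8*K/3)
h = -17363/27 (h = (-433 + (-3 + 8*(21/(-27))/3)) - 205 = (-433 + (-3 + 8*(21*(-1/27))/3)) - 205 = (-433 + (-3 + (8/3)*(-7/9))) - 205 = (-433 + (-3 - 56/27)) - 205 = (-433 - 137/27) - 205 = -11828/27 - 205 = -17363/27 ≈ -643.07)
h**2 = (-17363/27)**2 = 301473769/729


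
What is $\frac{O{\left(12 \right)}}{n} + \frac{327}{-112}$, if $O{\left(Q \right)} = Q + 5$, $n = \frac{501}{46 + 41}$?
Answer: $\frac{607}{18704} \approx 0.032453$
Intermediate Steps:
$n = \frac{167}{29}$ ($n = \frac{501}{87} = 501 \cdot \frac{1}{87} = \frac{167}{29} \approx 5.7586$)
$O{\left(Q \right)} = 5 + Q$
$\frac{O{\left(12 \right)}}{n} + \frac{327}{-112} = \frac{5 + 12}{\frac{167}{29}} + \frac{327}{-112} = 17 \cdot \frac{29}{167} + 327 \left(- \frac{1}{112}\right) = \frac{493}{167} - \frac{327}{112} = \frac{607}{18704}$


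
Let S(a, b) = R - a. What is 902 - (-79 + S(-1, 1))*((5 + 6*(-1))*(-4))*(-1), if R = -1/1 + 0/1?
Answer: 586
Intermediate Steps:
R = -1 (R = -1*1 + 0*1 = -1 + 0 = -1)
S(a, b) = -1 - a
902 - (-79 + S(-1, 1))*((5 + 6*(-1))*(-4))*(-1) = 902 - (-79 + (-1 - 1*(-1)))*((5 + 6*(-1))*(-4))*(-1) = 902 - (-79 + (-1 + 1))*((5 - 6)*(-4))*(-1) = 902 - (-79 + 0)*-1*(-4)*(-1) = 902 - (-79)*4*(-1) = 902 - (-79)*(-4) = 902 - 1*316 = 902 - 316 = 586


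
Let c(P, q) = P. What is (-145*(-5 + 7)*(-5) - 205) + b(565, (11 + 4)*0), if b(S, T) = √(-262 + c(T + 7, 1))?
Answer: 1245 + I*√255 ≈ 1245.0 + 15.969*I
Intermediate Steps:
b(S, T) = √(-255 + T) (b(S, T) = √(-262 + (T + 7)) = √(-262 + (7 + T)) = √(-255 + T))
(-145*(-5 + 7)*(-5) - 205) + b(565, (11 + 4)*0) = (-145*(-5 + 7)*(-5) - 205) + √(-255 + (11 + 4)*0) = (-290*(-5) - 205) + √(-255 + 15*0) = (-145*(-10) - 205) + √(-255 + 0) = (1450 - 205) + √(-255) = 1245 + I*√255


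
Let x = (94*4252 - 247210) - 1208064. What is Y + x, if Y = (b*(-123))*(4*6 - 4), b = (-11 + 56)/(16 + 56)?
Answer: -2114247/2 ≈ -1.0571e+6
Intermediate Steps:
b = 5/8 (b = 45/72 = 45*(1/72) = 5/8 ≈ 0.62500)
Y = -3075/2 (Y = ((5/8)*(-123))*(4*6 - 4) = -615*(24 - 4)/8 = -615/8*20 = -3075/2 ≈ -1537.5)
x = -1055586 (x = (399688 - 247210) - 1208064 = 152478 - 1208064 = -1055586)
Y + x = -3075/2 - 1055586 = -2114247/2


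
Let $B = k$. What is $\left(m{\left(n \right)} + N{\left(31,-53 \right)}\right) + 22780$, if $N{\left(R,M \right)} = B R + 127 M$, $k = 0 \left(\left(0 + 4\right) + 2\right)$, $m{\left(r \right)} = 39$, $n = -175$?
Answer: $16088$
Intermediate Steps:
$k = 0$ ($k = 0 \left(4 + 2\right) = 0 \cdot 6 = 0$)
$B = 0$
$N{\left(R,M \right)} = 127 M$ ($N{\left(R,M \right)} = 0 R + 127 M = 0 + 127 M = 127 M$)
$\left(m{\left(n \right)} + N{\left(31,-53 \right)}\right) + 22780 = \left(39 + 127 \left(-53\right)\right) + 22780 = \left(39 - 6731\right) + 22780 = -6692 + 22780 = 16088$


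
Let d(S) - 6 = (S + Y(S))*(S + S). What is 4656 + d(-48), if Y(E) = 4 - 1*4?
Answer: 9270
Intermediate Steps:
Y(E) = 0 (Y(E) = 4 - 4 = 0)
d(S) = 6 + 2*S² (d(S) = 6 + (S + 0)*(S + S) = 6 + S*(2*S) = 6 + 2*S²)
4656 + d(-48) = 4656 + (6 + 2*(-48)²) = 4656 + (6 + 2*2304) = 4656 + (6 + 4608) = 4656 + 4614 = 9270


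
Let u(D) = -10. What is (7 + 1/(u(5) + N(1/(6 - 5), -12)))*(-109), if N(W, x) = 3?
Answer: -5232/7 ≈ -747.43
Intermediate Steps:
(7 + 1/(u(5) + N(1/(6 - 5), -12)))*(-109) = (7 + 1/(-10 + 3))*(-109) = (7 + 1/(-7))*(-109) = (7 - 1/7)*(-109) = (48/7)*(-109) = -5232/7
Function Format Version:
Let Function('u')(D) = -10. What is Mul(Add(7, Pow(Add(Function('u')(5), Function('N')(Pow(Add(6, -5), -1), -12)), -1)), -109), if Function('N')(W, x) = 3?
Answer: Rational(-5232, 7) ≈ -747.43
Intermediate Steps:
Mul(Add(7, Pow(Add(Function('u')(5), Function('N')(Pow(Add(6, -5), -1), -12)), -1)), -109) = Mul(Add(7, Pow(Add(-10, 3), -1)), -109) = Mul(Add(7, Pow(-7, -1)), -109) = Mul(Add(7, Rational(-1, 7)), -109) = Mul(Rational(48, 7), -109) = Rational(-5232, 7)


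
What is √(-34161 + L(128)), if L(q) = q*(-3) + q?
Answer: I*√34417 ≈ 185.52*I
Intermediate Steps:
L(q) = -2*q (L(q) = -3*q + q = -2*q)
√(-34161 + L(128)) = √(-34161 - 2*128) = √(-34161 - 256) = √(-34417) = I*√34417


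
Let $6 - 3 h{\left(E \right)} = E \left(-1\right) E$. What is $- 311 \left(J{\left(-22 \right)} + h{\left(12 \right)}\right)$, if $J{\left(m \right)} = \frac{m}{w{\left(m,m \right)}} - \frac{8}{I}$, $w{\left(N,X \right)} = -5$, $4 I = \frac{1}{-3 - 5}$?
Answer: $- \frac{482672}{5} \approx -96534.0$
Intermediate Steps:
$I = - \frac{1}{32}$ ($I = \frac{1}{4 \left(-3 - 5\right)} = \frac{1}{4 \left(-8\right)} = \frac{1}{4} \left(- \frac{1}{8}\right) = - \frac{1}{32} \approx -0.03125$)
$h{\left(E \right)} = 2 + \frac{E^{2}}{3}$ ($h{\left(E \right)} = 2 - \frac{E \left(-1\right) E}{3} = 2 - \frac{- E E}{3} = 2 - \frac{\left(-1\right) E^{2}}{3} = 2 + \frac{E^{2}}{3}$)
$J{\left(m \right)} = 256 - \frac{m}{5}$ ($J{\left(m \right)} = \frac{m}{-5} - \frac{8}{- \frac{1}{32}} = m \left(- \frac{1}{5}\right) - -256 = - \frac{m}{5} + 256 = 256 - \frac{m}{5}$)
$- 311 \left(J{\left(-22 \right)} + h{\left(12 \right)}\right) = - 311 \left(\left(256 - - \frac{22}{5}\right) + \left(2 + \frac{12^{2}}{3}\right)\right) = - 311 \left(\left(256 + \frac{22}{5}\right) + \left(2 + \frac{1}{3} \cdot 144\right)\right) = - 311 \left(\frac{1302}{5} + \left(2 + 48\right)\right) = - 311 \left(\frac{1302}{5} + 50\right) = \left(-311\right) \frac{1552}{5} = - \frac{482672}{5}$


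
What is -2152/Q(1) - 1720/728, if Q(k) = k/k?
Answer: -196047/91 ≈ -2154.4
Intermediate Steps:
Q(k) = 1
-2152/Q(1) - 1720/728 = -2152/1 - 1720/728 = -2152*1 - 1720*1/728 = -2152 - 215/91 = -196047/91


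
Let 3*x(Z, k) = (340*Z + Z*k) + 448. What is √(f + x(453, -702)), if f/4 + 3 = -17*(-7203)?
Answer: √3917514/3 ≈ 659.76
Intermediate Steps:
x(Z, k) = 448/3 + 340*Z/3 + Z*k/3 (x(Z, k) = ((340*Z + Z*k) + 448)/3 = (448 + 340*Z + Z*k)/3 = 448/3 + 340*Z/3 + Z*k/3)
f = 489792 (f = -12 + 4*(-17*(-7203)) = -12 + 4*122451 = -12 + 489804 = 489792)
√(f + x(453, -702)) = √(489792 + (448/3 + (340/3)*453 + (⅓)*453*(-702))) = √(489792 + (448/3 + 51340 - 106002)) = √(489792 - 163538/3) = √(1305838/3) = √3917514/3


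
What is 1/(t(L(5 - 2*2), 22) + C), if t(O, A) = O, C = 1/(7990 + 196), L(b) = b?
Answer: 8186/8187 ≈ 0.99988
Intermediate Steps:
C = 1/8186 ≈ 0.00012216
1/(t(L(5 - 2*2), 22) + C) = 1/((5 - 2*2) + 1/8186) = 1/((5 - 4) + 1/8186) = 1/(1 + 1/8186) = 1/(8187/8186) = 8186/8187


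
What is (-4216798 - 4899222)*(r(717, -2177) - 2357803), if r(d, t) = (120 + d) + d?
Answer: 21479613008980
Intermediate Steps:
r(d, t) = 120 + 2*d
(-4216798 - 4899222)*(r(717, -2177) - 2357803) = (-4216798 - 4899222)*((120 + 2*717) - 2357803) = -9116020*((120 + 1434) - 2357803) = -9116020*(1554 - 2357803) = -9116020*(-2356249) = 21479613008980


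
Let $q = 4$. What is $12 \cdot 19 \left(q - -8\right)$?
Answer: $2736$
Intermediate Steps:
$12 \cdot 19 \left(q - -8\right) = 12 \cdot 19 \left(4 - -8\right) = 228 \left(4 + 8\right) = 228 \cdot 12 = 2736$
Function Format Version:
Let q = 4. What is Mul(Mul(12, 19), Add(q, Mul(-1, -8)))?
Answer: 2736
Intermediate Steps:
Mul(Mul(12, 19), Add(q, Mul(-1, -8))) = Mul(Mul(12, 19), Add(4, Mul(-1, -8))) = Mul(228, Add(4, 8)) = Mul(228, 12) = 2736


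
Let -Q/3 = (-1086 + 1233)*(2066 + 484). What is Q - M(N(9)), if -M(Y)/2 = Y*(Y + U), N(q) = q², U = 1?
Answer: -1111266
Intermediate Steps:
M(Y) = -2*Y*(1 + Y) (M(Y) = -2*Y*(Y + 1) = -2*Y*(1 + Y))
Q = -1124550 (Q = -3*(-1086 + 1233)*(2066 + 484) = -441*2550 = -3*374850 = -1124550)
Q - M(N(9)) = -1124550 - (-2)*9²*(1 + 9²) = -1124550 - (-2)*81*(1 + 81) = -1124550 - (-2)*81*82 = -1124550 - 1*(-13284) = -1124550 + 13284 = -1111266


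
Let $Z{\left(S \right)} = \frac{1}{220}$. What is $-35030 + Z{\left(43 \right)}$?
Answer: $- \frac{7706599}{220} \approx -35030.0$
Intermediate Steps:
$Z{\left(S \right)} = \frac{1}{220}$
$-35030 + Z{\left(43 \right)} = -35030 + \frac{1}{220} = - \frac{7706599}{220}$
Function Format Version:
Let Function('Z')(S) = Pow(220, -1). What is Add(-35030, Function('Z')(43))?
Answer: Rational(-7706599, 220) ≈ -35030.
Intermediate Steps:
Function('Z')(S) = Rational(1, 220)
Add(-35030, Function('Z')(43)) = Add(-35030, Rational(1, 220)) = Rational(-7706599, 220)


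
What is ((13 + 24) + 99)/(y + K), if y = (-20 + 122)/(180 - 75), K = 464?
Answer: 2380/8137 ≈ 0.29249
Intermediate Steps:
y = 34/35 (y = 102/105 = 102*(1/105) = 34/35 ≈ 0.97143)
((13 + 24) + 99)/(y + K) = ((13 + 24) + 99)/(34/35 + 464) = (37 + 99)/(16274/35) = 136*(35/16274) = 2380/8137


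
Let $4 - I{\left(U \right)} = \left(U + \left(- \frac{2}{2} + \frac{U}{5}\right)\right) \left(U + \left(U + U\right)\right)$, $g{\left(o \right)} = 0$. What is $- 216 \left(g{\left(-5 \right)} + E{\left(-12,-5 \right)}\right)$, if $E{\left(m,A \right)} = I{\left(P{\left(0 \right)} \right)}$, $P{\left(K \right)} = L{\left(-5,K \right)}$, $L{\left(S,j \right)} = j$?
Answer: $-864$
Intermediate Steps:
$P{\left(K \right)} = K$
$I{\left(U \right)} = 4 - 3 U \left(-1 + \frac{6 U}{5}\right)$ ($I{\left(U \right)} = 4 - \left(U + \left(- \frac{2}{2} + \frac{U}{5}\right)\right) \left(U + \left(U + U\right)\right) = 4 - \left(U + \left(\left(-2\right) \frac{1}{2} + U \frac{1}{5}\right)\right) \left(U + 2 U\right) = 4 - \left(U + \left(-1 + \frac{U}{5}\right)\right) 3 U = 4 - \left(-1 + \frac{6 U}{5}\right) 3 U = 4 - 3 U \left(-1 + \frac{6 U}{5}\right)$)
$E{\left(m,A \right)} = 4$ ($E{\left(m,A \right)} = 4 + 3 \cdot 0 - \frac{18 \cdot 0^{2}}{5} = 4 + 0 - 0 = 4 + 0 + 0 = 4$)
$- 216 \left(g{\left(-5 \right)} + E{\left(-12,-5 \right)}\right) = - 216 \left(0 + 4\right) = \left(-216\right) 4 = -864$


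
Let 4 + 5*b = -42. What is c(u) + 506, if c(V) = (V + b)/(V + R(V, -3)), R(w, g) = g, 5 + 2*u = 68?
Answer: 144433/285 ≈ 506.78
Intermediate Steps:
u = 63/2 (u = -5/2 + (½)*68 = -5/2 + 34 = 63/2 ≈ 31.500)
b = -46/5 (b = -⅘ + (⅕)*(-42) = -⅘ - 42/5 = -46/5 ≈ -9.2000)
c(V) = (-46/5 + V)/(-3 + V) (c(V) = (V - 46/5)/(V - 3) = (-46/5 + V)/(-3 + V))
c(u) + 506 = (-46/5 + 63/2)/(-3 + 63/2) + 506 = (223/10)/(57/2) + 506 = (2/57)*(223/10) + 506 = 223/285 + 506 = 144433/285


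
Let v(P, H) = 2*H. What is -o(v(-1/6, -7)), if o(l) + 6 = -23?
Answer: 29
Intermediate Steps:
o(l) = -29 (o(l) = -6 - 23 = -29)
-o(v(-1/6, -7)) = -1*(-29) = 29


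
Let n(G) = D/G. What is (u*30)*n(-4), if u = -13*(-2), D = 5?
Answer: -975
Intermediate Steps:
n(G) = 5/G
u = 26
(u*30)*n(-4) = (26*30)*(5/(-4)) = 780*(5*(-¼)) = 780*(-5/4) = -975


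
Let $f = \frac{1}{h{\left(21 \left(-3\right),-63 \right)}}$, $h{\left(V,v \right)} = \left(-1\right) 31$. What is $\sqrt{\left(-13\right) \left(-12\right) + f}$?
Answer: $\frac{\sqrt{149885}}{31} \approx 12.489$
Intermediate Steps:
$h{\left(V,v \right)} = -31$
$f = - \frac{1}{31}$ ($f = \frac{1}{-31} = - \frac{1}{31} \approx -0.032258$)
$\sqrt{\left(-13\right) \left(-12\right) + f} = \sqrt{\left(-13\right) \left(-12\right) - \frac{1}{31}} = \sqrt{156 - \frac{1}{31}} = \sqrt{\frac{4835}{31}} = \frac{\sqrt{149885}}{31}$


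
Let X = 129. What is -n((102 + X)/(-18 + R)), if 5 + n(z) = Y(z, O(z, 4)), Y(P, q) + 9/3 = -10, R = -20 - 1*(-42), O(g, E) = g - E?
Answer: 18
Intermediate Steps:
R = 22 (R = -20 + 42 = 22)
Y(P, q) = -13 (Y(P, q) = -3 - 10 = -13)
n(z) = -18 (n(z) = -5 - 13 = -18)
-n((102 + X)/(-18 + R)) = -1*(-18) = 18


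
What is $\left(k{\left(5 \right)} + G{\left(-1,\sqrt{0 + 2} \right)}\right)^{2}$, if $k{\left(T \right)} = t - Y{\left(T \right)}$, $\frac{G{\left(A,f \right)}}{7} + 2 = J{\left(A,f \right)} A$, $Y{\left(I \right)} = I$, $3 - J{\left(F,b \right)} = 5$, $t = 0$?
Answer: $25$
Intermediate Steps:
$J{\left(F,b \right)} = -2$ ($J{\left(F,b \right)} = 3 - 5 = -2$)
$G{\left(A,f \right)} = -14 - 14 A$ ($G{\left(A,f \right)} = -14 + 7 \left(- 2 A\right) = -14 - 14 A$)
$k{\left(T \right)} = - T$ ($k{\left(T \right)} = 0 - T = - T$)
$\left(k{\left(5 \right)} + G{\left(-1,\sqrt{0 + 2} \right)}\right)^{2} = \left(\left(-1\right) 5 - 0\right)^{2} = \left(-5 + \left(-14 + 14\right)\right)^{2} = \left(-5 + 0\right)^{2} = \left(-5\right)^{2} = 25$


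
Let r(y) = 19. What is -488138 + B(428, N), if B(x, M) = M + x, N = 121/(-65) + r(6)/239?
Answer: -7576602534/15535 ≈ -4.8771e+5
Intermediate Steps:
N = -27684/15535 (N = 121/(-65) + 19/239 = 121*(-1/65) + 19*(1/239) = -121/65 + 19/239 = -27684/15535 ≈ -1.7820)
-488138 + B(428, N) = -488138 + (-27684/15535 + 428) = -488138 + 6621296/15535 = -7576602534/15535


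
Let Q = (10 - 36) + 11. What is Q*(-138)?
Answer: 2070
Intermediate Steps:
Q = -15 (Q = -26 + 11 = -15)
Q*(-138) = -15*(-138) = 2070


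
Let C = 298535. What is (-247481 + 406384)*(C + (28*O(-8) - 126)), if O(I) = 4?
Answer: 47435882463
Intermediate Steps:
(-247481 + 406384)*(C + (28*O(-8) - 126)) = (-247481 + 406384)*(298535 + (28*4 - 126)) = 158903*(298535 + (112 - 126)) = 158903*(298535 - 14) = 158903*298521 = 47435882463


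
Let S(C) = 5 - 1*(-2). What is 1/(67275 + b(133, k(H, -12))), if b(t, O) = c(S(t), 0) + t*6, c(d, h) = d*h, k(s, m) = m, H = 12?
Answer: 1/68073 ≈ 1.4690e-5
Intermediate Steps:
S(C) = 7 (S(C) = 5 + 2 = 7)
b(t, O) = 6*t (b(t, O) = 7*0 + t*6 = 0 + 6*t = 6*t)
1/(67275 + b(133, k(H, -12))) = 1/(67275 + 6*133) = 1/(67275 + 798) = 1/68073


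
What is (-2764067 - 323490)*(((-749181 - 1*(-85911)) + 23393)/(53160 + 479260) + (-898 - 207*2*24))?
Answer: 2544534305113207/76060 ≈ 3.3454e+10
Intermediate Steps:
(-2764067 - 323490)*(((-749181 - 1*(-85911)) + 23393)/(53160 + 479260) + (-898 - 207*2*24)) = -3087557*(((-749181 + 85911) + 23393)/532420 + (-898 - 414*24)) = -3087557*((-663270 + 23393)*(1/532420) + (-898 - 9936)) = -3087557*(-639877*1/532420 - 10834) = -3087557*(-91411/76060 - 10834) = -3087557*(-824125451/76060) = 2544534305113207/76060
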